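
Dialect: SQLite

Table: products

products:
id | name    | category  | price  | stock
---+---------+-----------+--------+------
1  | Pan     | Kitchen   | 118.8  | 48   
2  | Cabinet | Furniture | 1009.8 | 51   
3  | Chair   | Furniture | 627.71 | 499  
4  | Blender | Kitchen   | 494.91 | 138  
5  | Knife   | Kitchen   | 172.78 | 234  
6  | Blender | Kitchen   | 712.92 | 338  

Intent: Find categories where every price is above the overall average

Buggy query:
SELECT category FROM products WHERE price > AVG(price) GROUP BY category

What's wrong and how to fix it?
Bug: WHERE evaluates per row before aggregation, so AVG() is unavailable

Fix: Compute the overall average in a scalar subquery and compare each group's MIN against it in HAVING

Corrected query:
SELECT category FROM products GROUP BY category HAVING MIN(price) > (SELECT AVG(price) FROM products)

Result:
category 
---------
Furniture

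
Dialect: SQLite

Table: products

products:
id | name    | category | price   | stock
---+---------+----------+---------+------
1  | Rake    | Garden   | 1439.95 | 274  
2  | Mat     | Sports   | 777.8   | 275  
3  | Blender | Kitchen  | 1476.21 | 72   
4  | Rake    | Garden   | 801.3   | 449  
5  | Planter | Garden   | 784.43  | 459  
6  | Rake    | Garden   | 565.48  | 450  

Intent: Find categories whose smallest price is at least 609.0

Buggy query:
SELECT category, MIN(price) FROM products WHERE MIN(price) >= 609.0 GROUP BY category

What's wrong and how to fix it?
Bug: MIN() in WHERE is a misuse of aggregate

Fix: Replace WHERE with HAVING after the GROUP BY

Corrected query:
SELECT category, MIN(price) FROM products GROUP BY category HAVING MIN(price) >= 609.0

Result:
category | MIN(price)
---------+-----------
Kitchen  | 1476.21   
Sports   | 777.8     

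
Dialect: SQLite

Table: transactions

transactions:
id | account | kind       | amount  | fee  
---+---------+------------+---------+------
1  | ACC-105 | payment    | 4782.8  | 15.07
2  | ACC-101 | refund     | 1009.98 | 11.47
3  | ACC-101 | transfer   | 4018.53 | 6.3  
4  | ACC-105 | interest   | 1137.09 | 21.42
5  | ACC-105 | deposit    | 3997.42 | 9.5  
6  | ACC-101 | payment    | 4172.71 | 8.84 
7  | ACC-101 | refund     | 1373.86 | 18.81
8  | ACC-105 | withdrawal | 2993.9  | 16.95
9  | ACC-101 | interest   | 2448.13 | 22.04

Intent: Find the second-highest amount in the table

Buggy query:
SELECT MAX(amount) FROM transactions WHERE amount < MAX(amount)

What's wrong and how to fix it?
Bug: MAX(amount) on the right of the comparison is an aggregate-in-WHERE error

Fix: Compute the overall MAX in a subquery, then take MAX of rows below it

Corrected query:
SELECT MAX(amount) FROM transactions WHERE amount < (SELECT MAX(amount) FROM transactions)

Result:
MAX(amount)
-----------
4172.71    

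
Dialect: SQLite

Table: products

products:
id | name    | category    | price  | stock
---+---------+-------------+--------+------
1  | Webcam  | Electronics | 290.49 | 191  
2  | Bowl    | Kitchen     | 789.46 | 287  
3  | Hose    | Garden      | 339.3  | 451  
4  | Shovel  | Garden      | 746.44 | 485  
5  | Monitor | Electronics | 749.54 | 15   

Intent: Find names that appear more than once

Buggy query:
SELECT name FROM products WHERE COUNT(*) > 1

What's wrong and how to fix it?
Bug: COUNT(*) is an aggregate and cannot be used in WHERE

Fix: Group first, then use HAVING for the count condition

Corrected query:
SELECT name FROM products GROUP BY name HAVING COUNT(*) > 1

Result:
(no rows)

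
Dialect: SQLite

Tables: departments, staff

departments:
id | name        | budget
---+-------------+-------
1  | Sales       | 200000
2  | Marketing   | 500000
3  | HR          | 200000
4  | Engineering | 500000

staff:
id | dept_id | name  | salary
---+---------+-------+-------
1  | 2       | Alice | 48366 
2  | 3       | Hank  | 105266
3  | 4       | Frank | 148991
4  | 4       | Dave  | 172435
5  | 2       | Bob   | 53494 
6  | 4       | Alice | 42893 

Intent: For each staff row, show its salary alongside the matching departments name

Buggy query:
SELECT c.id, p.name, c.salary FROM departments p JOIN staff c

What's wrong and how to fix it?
Bug: JOIN with no ON clause produces a cartesian product; every staff row pairs with every departments row

Fix: Specify the join condition linking the foreign key to the parent id

Corrected query:
SELECT c.id, p.name, c.salary FROM departments p JOIN staff c ON c.dept_id = p.id

Result:
id | name        | salary
---+-------------+-------
1  | Marketing   | 48366 
2  | HR          | 105266
3  | Engineering | 148991
4  | Engineering | 172435
5  | Marketing   | 53494 
6  | Engineering | 42893 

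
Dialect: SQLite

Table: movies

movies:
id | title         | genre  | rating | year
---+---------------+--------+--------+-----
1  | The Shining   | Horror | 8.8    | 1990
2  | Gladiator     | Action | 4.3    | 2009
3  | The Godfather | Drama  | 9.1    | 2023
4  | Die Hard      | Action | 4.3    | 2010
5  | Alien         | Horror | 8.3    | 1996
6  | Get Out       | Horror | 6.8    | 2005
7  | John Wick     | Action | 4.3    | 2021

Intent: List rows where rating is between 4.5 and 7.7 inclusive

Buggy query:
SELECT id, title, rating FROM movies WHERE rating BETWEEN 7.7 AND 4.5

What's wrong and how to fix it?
Bug: The bounds are reversed; BETWEEN a AND b requires a <= b to match anything

Fix: Write BETWEEN 4.5 AND 7.7

Corrected query:
SELECT id, title, rating FROM movies WHERE rating BETWEEN 4.5 AND 7.7

Result:
id | title   | rating
---+---------+-------
6  | Get Out | 6.8   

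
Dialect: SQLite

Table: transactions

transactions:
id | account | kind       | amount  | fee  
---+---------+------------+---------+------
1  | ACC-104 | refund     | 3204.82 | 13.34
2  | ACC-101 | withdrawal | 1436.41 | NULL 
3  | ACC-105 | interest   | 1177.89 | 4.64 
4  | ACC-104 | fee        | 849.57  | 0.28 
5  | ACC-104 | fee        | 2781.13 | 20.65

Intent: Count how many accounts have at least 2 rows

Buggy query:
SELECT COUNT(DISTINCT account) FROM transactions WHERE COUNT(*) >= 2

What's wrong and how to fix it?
Bug: WHERE filters individual rows, not groups, so a group-level COUNT is invalid there

Fix: Group first with HAVING COUNT(*) >= 2, then COUNT the resulting groups

Corrected query:
SELECT COUNT(*) FROM (SELECT account FROM transactions GROUP BY account HAVING COUNT(*) >= 2)

Result:
COUNT(*)
--------
1       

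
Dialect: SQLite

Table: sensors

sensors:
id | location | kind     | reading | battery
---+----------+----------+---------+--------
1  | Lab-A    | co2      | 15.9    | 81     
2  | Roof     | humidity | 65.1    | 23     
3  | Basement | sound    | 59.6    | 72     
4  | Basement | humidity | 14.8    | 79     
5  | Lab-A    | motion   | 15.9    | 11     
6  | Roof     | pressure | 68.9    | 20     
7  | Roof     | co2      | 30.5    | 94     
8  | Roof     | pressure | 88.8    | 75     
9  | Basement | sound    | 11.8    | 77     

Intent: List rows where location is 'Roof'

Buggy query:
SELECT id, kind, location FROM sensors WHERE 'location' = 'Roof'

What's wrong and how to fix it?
Bug: Single quotes denote string literals in SQL; the column name is being compared as a constant string

Fix: Remove the quotes around the column name (or use double quotes for an identifier)

Corrected query:
SELECT id, kind, location FROM sensors WHERE location = 'Roof'

Result:
id | kind     | location
---+----------+---------
2  | humidity | Roof    
6  | pressure | Roof    
7  | co2      | Roof    
8  | pressure | Roof    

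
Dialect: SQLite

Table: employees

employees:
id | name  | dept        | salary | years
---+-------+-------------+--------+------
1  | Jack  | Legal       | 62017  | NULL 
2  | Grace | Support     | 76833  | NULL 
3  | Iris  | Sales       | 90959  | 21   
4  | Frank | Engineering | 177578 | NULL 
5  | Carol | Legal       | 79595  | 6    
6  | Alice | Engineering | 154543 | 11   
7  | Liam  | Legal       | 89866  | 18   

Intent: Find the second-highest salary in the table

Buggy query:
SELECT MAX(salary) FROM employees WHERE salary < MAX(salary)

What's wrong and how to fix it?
Bug: MAX(salary) on the right of the comparison is an aggregate-in-WHERE error

Fix: Compute the overall MAX in a subquery, then take MAX of rows below it

Corrected query:
SELECT MAX(salary) FROM employees WHERE salary < (SELECT MAX(salary) FROM employees)

Result:
MAX(salary)
-----------
154543     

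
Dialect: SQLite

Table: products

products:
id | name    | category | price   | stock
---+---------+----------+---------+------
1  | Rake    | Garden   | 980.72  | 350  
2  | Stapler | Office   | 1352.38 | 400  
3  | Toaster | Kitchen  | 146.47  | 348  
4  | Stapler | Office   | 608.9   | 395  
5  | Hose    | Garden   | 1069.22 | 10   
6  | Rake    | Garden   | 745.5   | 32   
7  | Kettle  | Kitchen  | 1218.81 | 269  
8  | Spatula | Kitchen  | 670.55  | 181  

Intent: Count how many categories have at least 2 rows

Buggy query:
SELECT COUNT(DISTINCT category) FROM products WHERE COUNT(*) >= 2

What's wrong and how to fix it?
Bug: WHERE filters individual rows, not groups, so a group-level COUNT is invalid there

Fix: Use a subquery that GROUPs and filters with HAVING, then count its rows

Corrected query:
SELECT COUNT(*) FROM (SELECT category FROM products GROUP BY category HAVING COUNT(*) >= 2)

Result:
COUNT(*)
--------
3       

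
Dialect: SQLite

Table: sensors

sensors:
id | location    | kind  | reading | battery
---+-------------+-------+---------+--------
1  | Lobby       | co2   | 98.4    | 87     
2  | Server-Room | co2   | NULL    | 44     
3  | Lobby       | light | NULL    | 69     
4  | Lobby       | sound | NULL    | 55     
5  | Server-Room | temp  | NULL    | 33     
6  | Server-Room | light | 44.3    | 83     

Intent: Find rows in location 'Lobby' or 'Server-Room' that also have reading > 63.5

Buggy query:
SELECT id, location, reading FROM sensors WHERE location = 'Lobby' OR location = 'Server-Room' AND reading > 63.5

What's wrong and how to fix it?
Bug: AND binds tighter than OR, so this parses as location = 'Lobby' OR (location = 'Server-Room' AND reading > 63.5)

Fix: Add parentheses around the OR so the AND applies to both alternatives

Corrected query:
SELECT id, location, reading FROM sensors WHERE (location = 'Lobby' OR location = 'Server-Room') AND reading > 63.5

Result:
id | location | reading
---+----------+--------
1  | Lobby    | 98.4   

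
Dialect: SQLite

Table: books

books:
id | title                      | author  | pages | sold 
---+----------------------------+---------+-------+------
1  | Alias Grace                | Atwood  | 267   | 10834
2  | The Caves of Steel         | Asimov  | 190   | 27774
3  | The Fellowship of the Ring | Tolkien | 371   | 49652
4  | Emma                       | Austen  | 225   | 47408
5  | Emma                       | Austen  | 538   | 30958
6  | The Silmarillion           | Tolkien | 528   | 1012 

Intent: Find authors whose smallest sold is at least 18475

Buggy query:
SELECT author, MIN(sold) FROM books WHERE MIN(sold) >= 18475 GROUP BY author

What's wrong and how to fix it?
Bug: Aggregates like MIN are computed per group after WHERE runs

Fix: Use HAVING for the per-group MIN condition

Corrected query:
SELECT author, MIN(sold) FROM books GROUP BY author HAVING MIN(sold) >= 18475

Result:
author | MIN(sold)
-------+----------
Asimov | 27774    
Austen | 30958    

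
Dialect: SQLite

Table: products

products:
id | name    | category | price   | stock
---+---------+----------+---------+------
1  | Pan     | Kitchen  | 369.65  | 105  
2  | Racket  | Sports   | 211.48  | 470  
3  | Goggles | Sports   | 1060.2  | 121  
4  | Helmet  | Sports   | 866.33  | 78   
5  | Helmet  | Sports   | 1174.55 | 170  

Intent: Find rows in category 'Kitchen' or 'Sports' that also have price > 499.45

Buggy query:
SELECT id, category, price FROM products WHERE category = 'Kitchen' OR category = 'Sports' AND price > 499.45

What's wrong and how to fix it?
Bug: Without parentheses, AND is evaluated before OR, so the price filter only applies to the 'Sports' branch

Fix: Add parentheses around the OR so the AND applies to both alternatives

Corrected query:
SELECT id, category, price FROM products WHERE (category = 'Kitchen' OR category = 'Sports') AND price > 499.45

Result:
id | category | price  
---+----------+--------
3  | Sports   | 1060.2 
4  | Sports   | 866.33 
5  | Sports   | 1174.55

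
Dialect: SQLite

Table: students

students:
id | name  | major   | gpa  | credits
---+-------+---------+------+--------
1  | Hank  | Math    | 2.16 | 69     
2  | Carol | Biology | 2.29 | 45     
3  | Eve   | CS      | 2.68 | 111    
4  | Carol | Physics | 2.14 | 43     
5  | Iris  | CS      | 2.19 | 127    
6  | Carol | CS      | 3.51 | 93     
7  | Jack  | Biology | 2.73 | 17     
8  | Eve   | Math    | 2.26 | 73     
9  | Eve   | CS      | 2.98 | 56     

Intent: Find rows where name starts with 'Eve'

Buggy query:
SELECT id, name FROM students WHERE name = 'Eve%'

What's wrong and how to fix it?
Bug: '=' compares the literal string including the % character; pattern matching needs LIKE

Fix: Use LIKE for wildcard pattern matching

Corrected query:
SELECT id, name FROM students WHERE name LIKE 'Eve%'

Result:
id | name
---+-----
3  | Eve 
8  | Eve 
9  | Eve 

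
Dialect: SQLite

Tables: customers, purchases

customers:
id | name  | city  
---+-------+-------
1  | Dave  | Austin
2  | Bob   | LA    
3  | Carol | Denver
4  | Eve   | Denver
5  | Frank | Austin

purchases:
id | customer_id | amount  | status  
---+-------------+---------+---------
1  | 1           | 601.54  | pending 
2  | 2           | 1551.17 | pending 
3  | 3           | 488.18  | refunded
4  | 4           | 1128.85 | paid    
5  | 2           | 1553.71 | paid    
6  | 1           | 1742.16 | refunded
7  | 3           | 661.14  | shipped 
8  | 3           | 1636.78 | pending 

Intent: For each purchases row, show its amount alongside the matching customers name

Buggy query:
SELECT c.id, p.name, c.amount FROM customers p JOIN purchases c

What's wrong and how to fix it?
Bug: JOIN with no ON clause produces a cartesian product; every purchases row pairs with every customers row

Fix: Add ON c.customer_id = p.id to the JOIN

Corrected query:
SELECT c.id, p.name, c.amount FROM customers p JOIN purchases c ON c.customer_id = p.id

Result:
id | name  | amount 
---+-------+--------
1  | Dave  | 601.54 
2  | Bob   | 1551.17
3  | Carol | 488.18 
4  | Eve   | 1128.85
5  | Bob   | 1553.71
6  | Dave  | 1742.16
7  | Carol | 661.14 
8  | Carol | 1636.78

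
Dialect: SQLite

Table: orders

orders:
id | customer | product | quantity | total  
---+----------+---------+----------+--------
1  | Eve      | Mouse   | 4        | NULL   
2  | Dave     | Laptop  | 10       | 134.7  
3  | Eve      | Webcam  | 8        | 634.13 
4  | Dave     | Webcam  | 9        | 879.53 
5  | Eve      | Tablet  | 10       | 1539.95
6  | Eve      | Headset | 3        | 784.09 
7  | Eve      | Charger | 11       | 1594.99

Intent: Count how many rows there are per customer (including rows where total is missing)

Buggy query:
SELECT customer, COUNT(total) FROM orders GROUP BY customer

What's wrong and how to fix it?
Bug: COUNT(column) counts non-NULL values only; rows with NULL total aren't counted

Fix: Replace COUNT(total) with COUNT(*)

Corrected query:
SELECT customer, COUNT(*) FROM orders GROUP BY customer

Result:
customer | COUNT(*)
---------+---------
Dave     | 2       
Eve      | 5       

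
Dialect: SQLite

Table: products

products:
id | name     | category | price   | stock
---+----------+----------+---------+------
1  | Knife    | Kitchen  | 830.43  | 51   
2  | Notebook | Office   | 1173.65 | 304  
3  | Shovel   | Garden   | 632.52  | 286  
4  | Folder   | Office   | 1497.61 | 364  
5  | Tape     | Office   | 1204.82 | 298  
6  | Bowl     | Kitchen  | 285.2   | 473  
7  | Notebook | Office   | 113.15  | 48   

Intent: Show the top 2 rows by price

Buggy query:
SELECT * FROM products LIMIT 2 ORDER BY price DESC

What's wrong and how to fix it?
Bug: LIMIT must come after ORDER BY

Fix: Sort with ORDER BY, then apply LIMIT

Corrected query:
SELECT * FROM products ORDER BY price DESC LIMIT 2

Result:
id | name   | category | price   | stock
---+--------+----------+---------+------
4  | Folder | Office   | 1497.61 | 364  
5  | Tape   | Office   | 1204.82 | 298  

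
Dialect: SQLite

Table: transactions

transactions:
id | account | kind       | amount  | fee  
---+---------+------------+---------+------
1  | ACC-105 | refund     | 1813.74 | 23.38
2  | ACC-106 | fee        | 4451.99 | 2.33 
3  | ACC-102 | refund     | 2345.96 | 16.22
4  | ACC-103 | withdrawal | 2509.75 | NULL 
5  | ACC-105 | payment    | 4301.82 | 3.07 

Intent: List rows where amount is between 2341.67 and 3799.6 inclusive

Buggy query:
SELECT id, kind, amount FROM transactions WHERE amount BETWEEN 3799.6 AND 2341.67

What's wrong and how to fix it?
Bug: BETWEEN expects the lower bound first; with 3799.6 AND 2341.67 the range is empty

Fix: Write BETWEEN 2341.67 AND 3799.6

Corrected query:
SELECT id, kind, amount FROM transactions WHERE amount BETWEEN 2341.67 AND 3799.6

Result:
id | kind       | amount 
---+------------+--------
3  | refund     | 2345.96
4  | withdrawal | 2509.75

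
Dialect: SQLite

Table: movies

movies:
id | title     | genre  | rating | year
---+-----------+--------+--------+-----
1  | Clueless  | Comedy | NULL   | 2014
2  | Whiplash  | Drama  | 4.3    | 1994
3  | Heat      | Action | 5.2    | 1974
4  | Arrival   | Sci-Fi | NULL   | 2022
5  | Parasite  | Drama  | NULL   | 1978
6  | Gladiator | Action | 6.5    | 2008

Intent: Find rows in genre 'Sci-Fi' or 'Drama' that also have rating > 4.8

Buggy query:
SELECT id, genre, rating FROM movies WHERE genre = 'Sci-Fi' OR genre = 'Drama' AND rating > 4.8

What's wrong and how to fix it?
Bug: AND binds tighter than OR, so this parses as genre = 'Sci-Fi' OR (genre = 'Drama' AND rating > 4.8)

Fix: Group the OR with parentheses (or use IN), then AND the threshold

Corrected query:
SELECT id, genre, rating FROM movies WHERE (genre = 'Sci-Fi' OR genre = 'Drama') AND rating > 4.8

Result:
(no rows)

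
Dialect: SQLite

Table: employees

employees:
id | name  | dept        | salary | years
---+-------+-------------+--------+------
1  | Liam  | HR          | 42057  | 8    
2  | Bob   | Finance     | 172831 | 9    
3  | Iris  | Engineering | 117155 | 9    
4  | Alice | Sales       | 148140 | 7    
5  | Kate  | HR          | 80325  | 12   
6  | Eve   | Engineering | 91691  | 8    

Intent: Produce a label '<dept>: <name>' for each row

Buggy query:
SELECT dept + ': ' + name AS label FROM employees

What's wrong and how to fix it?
Bug: SQLite uses || for string concatenation; + coerces text to numbers (yielding 0)

Fix: Use the || operator for string concatenation

Corrected query:
SELECT dept || ': ' || name AS label FROM employees

Result:
label            
-----------------
HR: Liam         
Finance: Bob     
Engineering: Iris
Sales: Alice     
HR: Kate         
Engineering: Eve 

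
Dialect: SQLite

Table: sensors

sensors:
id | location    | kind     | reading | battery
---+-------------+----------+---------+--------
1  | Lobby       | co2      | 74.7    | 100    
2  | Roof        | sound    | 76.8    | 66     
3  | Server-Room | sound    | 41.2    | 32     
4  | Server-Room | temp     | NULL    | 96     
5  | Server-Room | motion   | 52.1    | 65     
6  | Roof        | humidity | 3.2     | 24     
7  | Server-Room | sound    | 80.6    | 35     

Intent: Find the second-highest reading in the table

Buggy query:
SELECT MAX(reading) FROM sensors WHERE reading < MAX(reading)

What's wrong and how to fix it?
Bug: The inner MAX is an aggregate inside WHERE, which is not allowed

Fix: Put the inner MAX in a scalar subquery

Corrected query:
SELECT MAX(reading) FROM sensors WHERE reading < (SELECT MAX(reading) FROM sensors)

Result:
MAX(reading)
------------
76.8        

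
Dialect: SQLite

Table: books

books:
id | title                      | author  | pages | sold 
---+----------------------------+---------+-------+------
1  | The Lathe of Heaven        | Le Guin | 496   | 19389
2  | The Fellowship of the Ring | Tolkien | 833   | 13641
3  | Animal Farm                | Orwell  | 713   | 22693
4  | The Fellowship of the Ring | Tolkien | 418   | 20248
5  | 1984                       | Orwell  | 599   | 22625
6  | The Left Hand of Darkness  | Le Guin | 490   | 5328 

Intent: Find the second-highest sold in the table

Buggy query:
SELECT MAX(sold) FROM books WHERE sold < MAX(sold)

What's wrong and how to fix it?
Bug: MAX(sold) on the right of the comparison is an aggregate-in-WHERE error

Fix: Compute the overall MAX in a subquery, then take MAX of rows below it

Corrected query:
SELECT MAX(sold) FROM books WHERE sold < (SELECT MAX(sold) FROM books)

Result:
MAX(sold)
---------
22625    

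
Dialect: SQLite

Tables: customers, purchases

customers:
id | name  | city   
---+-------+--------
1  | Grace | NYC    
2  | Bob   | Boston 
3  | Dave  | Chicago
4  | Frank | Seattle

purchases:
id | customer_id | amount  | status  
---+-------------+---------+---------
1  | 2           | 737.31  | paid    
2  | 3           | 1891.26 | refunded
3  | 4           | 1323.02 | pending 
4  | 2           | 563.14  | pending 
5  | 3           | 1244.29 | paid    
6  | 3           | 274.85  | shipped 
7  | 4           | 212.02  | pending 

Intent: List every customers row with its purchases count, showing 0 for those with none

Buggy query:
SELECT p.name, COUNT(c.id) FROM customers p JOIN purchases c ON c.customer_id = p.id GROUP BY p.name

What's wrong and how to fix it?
Bug: INNER JOIN drops customers rows that have no matching purchases rows

Fix: Switch to LEFT JOIN to retain unmatched parent rows

Corrected query:
SELECT p.name, COUNT(c.id) FROM customers p LEFT JOIN purchases c ON c.customer_id = p.id GROUP BY p.name

Result:
name  | COUNT(c.id)
------+------------
Bob   | 2          
Dave  | 3          
Frank | 2          
Grace | 0          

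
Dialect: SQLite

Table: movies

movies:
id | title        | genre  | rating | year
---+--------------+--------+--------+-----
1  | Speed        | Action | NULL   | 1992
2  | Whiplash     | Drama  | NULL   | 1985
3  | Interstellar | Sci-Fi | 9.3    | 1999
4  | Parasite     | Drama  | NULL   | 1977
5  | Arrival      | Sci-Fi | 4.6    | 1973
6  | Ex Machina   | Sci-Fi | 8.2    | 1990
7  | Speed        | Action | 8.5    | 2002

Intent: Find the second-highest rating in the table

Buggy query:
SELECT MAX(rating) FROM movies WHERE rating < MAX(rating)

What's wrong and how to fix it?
Bug: The inner MAX is an aggregate inside WHERE, which is not allowed

Fix: Compute the overall MAX in a subquery, then take MAX of rows below it

Corrected query:
SELECT MAX(rating) FROM movies WHERE rating < (SELECT MAX(rating) FROM movies)

Result:
MAX(rating)
-----------
8.5        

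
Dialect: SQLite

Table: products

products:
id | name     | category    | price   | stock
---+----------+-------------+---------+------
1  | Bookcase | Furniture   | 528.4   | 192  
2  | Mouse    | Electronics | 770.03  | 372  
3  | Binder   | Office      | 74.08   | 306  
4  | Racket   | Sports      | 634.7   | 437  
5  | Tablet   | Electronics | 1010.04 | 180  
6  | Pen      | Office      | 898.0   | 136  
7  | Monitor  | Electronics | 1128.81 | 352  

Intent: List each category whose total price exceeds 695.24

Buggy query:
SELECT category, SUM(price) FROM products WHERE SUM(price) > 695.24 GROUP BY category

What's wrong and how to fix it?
Bug: Aggregate functions cannot appear in a WHERE clause

Fix: Use HAVING (which filters groups after aggregation) instead of WHERE

Corrected query:
SELECT category, SUM(price) FROM products GROUP BY category HAVING SUM(price) > 695.24

Result:
category    | SUM(price)
------------+-----------
Electronics | 2908.88   
Office      | 972.08    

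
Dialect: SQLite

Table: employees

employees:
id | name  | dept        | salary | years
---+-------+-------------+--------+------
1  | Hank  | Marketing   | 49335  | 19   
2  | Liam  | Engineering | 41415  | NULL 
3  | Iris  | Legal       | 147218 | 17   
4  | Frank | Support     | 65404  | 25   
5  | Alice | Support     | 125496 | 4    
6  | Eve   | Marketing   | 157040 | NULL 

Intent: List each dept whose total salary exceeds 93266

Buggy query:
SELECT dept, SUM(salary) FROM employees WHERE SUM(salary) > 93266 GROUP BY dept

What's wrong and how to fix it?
Bug: SUM(salary) is an aggregate, but WHERE filters rows before aggregation

Fix: Use HAVING (which filters groups after aggregation) instead of WHERE

Corrected query:
SELECT dept, SUM(salary) FROM employees GROUP BY dept HAVING SUM(salary) > 93266

Result:
dept      | SUM(salary)
----------+------------
Legal     | 147218     
Marketing | 206375     
Support   | 190900     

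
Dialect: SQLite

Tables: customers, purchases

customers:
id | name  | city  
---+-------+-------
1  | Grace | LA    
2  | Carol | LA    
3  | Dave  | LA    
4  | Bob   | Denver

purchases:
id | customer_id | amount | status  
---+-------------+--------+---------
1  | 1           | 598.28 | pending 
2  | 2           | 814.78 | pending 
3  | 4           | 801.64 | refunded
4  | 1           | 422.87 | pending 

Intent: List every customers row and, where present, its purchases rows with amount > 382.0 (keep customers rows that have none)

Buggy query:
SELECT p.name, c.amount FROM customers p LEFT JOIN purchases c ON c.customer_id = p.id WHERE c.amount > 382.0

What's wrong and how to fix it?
Bug: Filtering c.amount in WHERE discards the NULL rows produced by LEFT JOIN, turning it into an inner join

Fix: Move the right-table condition into the ON clause so unmatched parents are kept

Corrected query:
SELECT p.name, c.amount FROM customers p LEFT JOIN purchases c ON c.customer_id = p.id AND c.amount > 382.0

Result:
name  | amount
------+-------
Grace | 422.87
Grace | 598.28
Carol | 814.78
Dave  | NULL  
Bob   | 801.64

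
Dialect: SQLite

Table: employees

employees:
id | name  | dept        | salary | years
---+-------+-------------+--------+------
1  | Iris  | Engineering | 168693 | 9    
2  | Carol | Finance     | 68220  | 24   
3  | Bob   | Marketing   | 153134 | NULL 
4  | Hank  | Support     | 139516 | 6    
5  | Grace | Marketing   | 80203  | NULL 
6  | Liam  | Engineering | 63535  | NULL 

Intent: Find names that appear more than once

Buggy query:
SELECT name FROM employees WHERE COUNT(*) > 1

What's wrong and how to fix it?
Bug: WHERE can't reference COUNT(*); aggregates are computed after WHERE

Fix: Group first, then use HAVING for the count condition

Corrected query:
SELECT name FROM employees GROUP BY name HAVING COUNT(*) > 1

Result:
(no rows)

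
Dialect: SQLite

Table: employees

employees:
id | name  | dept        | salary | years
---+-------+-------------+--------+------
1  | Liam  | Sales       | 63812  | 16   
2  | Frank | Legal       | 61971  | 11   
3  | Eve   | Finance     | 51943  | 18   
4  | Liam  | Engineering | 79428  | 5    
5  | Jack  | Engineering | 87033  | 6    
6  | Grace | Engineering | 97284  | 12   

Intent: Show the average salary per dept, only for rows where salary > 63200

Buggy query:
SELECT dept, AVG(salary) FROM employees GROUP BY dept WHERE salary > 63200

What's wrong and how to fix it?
Bug: WHERE cannot follow GROUP BY

Fix: Move the WHERE clause before GROUP BY

Corrected query:
SELECT dept, AVG(salary) FROM employees WHERE salary > 63200 GROUP BY dept

Result:
dept        | AVG(salary)
------------+------------
Engineering | 87915      
Sales       | 63812      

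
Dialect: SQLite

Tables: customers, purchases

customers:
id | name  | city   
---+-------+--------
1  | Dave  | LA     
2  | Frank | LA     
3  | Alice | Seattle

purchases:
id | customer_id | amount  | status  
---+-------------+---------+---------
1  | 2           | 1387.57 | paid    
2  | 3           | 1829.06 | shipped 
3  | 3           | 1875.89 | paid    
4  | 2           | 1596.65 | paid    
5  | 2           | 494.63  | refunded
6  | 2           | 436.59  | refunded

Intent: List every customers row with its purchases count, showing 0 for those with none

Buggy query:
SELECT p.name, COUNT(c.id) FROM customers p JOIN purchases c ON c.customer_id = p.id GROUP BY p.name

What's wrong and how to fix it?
Bug: An inner join excludes parents with zero children

Fix: Switch to LEFT JOIN to retain unmatched parent rows

Corrected query:
SELECT p.name, COUNT(c.id) FROM customers p LEFT JOIN purchases c ON c.customer_id = p.id GROUP BY p.name

Result:
name  | COUNT(c.id)
------+------------
Alice | 2          
Dave  | 0          
Frank | 4          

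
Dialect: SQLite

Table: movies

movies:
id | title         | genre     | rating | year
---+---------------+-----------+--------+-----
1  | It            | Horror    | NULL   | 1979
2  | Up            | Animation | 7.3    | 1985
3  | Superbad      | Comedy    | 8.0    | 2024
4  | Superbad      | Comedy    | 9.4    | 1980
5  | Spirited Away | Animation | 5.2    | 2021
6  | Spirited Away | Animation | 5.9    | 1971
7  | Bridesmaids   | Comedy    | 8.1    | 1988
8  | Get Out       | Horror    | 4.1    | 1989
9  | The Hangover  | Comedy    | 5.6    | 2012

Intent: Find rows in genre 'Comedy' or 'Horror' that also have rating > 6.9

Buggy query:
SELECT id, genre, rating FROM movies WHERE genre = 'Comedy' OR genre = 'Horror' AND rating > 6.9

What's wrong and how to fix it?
Bug: AND binds tighter than OR, so this parses as genre = 'Comedy' OR (genre = 'Horror' AND rating > 6.9)

Fix: Add parentheses around the OR so the AND applies to both alternatives

Corrected query:
SELECT id, genre, rating FROM movies WHERE (genre = 'Comedy' OR genre = 'Horror') AND rating > 6.9

Result:
id | genre  | rating
---+--------+-------
3  | Comedy | 8     
4  | Comedy | 9.4   
7  | Comedy | 8.1   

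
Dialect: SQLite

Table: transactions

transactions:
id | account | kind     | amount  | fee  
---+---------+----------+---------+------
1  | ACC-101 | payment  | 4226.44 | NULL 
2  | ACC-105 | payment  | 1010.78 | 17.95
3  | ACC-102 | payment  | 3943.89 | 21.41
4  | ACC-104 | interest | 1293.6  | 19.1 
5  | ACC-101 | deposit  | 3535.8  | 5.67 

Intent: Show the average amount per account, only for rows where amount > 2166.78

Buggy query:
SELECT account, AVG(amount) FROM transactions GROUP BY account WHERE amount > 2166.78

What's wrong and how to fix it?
Bug: Row-level WHERE must come before GROUP BY in the clause order

Fix: Place WHERE between FROM and GROUP BY

Corrected query:
SELECT account, AVG(amount) FROM transactions WHERE amount > 2166.78 GROUP BY account

Result:
account | AVG(amount)
--------+------------
ACC-101 | 3881.12    
ACC-102 | 3943.89    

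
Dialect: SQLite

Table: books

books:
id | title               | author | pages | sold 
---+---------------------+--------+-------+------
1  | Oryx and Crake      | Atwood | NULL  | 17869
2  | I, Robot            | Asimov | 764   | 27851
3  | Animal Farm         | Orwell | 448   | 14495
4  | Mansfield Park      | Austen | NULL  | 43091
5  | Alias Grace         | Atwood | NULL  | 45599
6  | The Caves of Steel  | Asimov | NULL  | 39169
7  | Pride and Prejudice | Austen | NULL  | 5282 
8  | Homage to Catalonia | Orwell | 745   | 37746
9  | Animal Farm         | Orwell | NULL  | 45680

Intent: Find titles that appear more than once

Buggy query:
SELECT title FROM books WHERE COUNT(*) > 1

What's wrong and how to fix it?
Bug: WHERE can't reference COUNT(*); aggregates are computed after WHERE

Fix: Group first, then use HAVING for the count condition

Corrected query:
SELECT title FROM books GROUP BY title HAVING COUNT(*) > 1

Result:
title      
-----------
Animal Farm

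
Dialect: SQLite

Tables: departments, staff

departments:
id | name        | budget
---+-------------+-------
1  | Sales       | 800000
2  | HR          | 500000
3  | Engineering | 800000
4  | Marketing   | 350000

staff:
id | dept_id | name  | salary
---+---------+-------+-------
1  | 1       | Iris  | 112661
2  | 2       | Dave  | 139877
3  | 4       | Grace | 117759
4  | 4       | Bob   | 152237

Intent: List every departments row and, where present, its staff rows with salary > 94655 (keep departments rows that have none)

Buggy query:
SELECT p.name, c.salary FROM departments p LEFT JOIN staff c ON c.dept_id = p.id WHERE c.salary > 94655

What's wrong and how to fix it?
Bug: Filtering c.salary in WHERE discards the NULL rows produced by LEFT JOIN, turning it into an inner join

Fix: Move the right-table condition into the ON clause so unmatched parents are kept

Corrected query:
SELECT p.name, c.salary FROM departments p LEFT JOIN staff c ON c.dept_id = p.id AND c.salary > 94655

Result:
name        | salary
------------+-------
Sales       | 112661
HR          | 139877
Engineering | NULL  
Marketing   | 117759
Marketing   | 152237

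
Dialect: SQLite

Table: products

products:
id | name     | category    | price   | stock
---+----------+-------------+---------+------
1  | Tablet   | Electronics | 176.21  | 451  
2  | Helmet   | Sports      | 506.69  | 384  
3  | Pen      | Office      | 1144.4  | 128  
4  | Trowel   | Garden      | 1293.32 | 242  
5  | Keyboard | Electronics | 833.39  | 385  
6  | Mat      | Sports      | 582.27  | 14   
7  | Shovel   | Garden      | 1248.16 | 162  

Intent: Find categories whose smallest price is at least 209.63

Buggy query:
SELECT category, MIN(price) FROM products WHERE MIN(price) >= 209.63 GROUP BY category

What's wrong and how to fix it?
Bug: MIN() in WHERE is a misuse of aggregate

Fix: Replace WHERE with HAVING after the GROUP BY

Corrected query:
SELECT category, MIN(price) FROM products GROUP BY category HAVING MIN(price) >= 209.63

Result:
category | MIN(price)
---------+-----------
Garden   | 1248.16   
Office   | 1144.4    
Sports   | 506.69    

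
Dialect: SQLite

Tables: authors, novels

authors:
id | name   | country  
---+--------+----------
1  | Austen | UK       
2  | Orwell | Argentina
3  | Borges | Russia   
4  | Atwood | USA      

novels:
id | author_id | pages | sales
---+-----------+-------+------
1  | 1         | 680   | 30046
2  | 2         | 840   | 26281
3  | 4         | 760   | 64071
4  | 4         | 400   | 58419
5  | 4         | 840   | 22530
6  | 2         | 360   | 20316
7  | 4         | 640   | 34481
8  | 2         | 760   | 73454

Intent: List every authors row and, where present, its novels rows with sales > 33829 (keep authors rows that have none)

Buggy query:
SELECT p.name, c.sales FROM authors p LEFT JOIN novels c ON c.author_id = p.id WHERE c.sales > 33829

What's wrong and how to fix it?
Bug: Filtering c.sales in WHERE discards the NULL rows produced by LEFT JOIN, turning it into an inner join

Fix: Move the right-table condition into the ON clause so unmatched parents are kept

Corrected query:
SELECT p.name, c.sales FROM authors p LEFT JOIN novels c ON c.author_id = p.id AND c.sales > 33829

Result:
name   | sales
-------+------
Austen | NULL 
Orwell | 73454
Borges | NULL 
Atwood | 34481
Atwood | 58419
Atwood | 64071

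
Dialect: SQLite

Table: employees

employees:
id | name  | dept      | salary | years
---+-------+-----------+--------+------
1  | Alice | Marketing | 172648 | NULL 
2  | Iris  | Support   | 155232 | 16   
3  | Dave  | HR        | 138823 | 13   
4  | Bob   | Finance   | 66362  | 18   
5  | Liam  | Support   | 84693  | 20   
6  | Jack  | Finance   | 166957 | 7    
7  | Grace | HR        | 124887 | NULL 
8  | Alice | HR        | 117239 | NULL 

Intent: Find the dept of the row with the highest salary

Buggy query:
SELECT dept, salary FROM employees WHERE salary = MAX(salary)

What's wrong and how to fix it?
Bug: MAX(salary) is an aggregate and cannot be used directly in WHERE

Fix: Wrap MAX in a scalar subquery so WHERE compares against a single value

Corrected query:
SELECT dept, salary FROM employees WHERE salary = (SELECT MAX(salary) FROM employees)

Result:
dept      | salary
----------+-------
Marketing | 172648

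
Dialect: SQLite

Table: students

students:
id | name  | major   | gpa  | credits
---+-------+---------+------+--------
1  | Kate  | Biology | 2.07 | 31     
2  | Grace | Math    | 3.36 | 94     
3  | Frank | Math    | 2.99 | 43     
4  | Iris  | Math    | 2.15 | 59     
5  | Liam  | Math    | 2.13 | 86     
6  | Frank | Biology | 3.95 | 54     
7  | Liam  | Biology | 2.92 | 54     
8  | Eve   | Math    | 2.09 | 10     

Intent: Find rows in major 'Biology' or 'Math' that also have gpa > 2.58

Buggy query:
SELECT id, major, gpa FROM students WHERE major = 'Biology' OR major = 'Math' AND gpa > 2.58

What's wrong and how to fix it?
Bug: AND binds tighter than OR, so this parses as major = 'Biology' OR (major = 'Math' AND gpa > 2.58)

Fix: Group the OR with parentheses (or use IN), then AND the threshold

Corrected query:
SELECT id, major, gpa FROM students WHERE (major = 'Biology' OR major = 'Math') AND gpa > 2.58

Result:
id | major   | gpa 
---+---------+-----
2  | Math    | 3.36
3  | Math    | 2.99
6  | Biology | 3.95
7  | Biology | 2.92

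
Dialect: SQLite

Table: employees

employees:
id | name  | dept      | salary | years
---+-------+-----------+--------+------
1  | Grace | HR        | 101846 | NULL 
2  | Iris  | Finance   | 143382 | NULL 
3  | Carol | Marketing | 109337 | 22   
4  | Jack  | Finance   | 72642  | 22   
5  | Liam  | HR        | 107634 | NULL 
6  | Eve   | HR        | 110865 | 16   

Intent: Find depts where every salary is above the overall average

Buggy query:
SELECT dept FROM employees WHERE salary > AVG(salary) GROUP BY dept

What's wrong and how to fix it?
Bug: WHERE evaluates per row before aggregation, so AVG() is unavailable

Fix: Use a subquery for AVG and a HAVING MIN(...) filter so the condition holds for every row in the group

Corrected query:
SELECT dept FROM employees GROUP BY dept HAVING MIN(salary) > (SELECT AVG(salary) FROM employees)

Result:
dept     
---------
Marketing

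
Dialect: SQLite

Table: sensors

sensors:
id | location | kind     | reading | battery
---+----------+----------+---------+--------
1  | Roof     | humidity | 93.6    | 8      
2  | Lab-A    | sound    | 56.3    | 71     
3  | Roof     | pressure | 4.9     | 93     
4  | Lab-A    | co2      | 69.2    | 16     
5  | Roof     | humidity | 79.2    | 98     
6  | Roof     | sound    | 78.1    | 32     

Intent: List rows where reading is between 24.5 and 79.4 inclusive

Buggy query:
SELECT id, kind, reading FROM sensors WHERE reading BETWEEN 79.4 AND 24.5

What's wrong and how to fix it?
Bug: The bounds are reversed; BETWEEN a AND b requires a <= b to match anything

Fix: Write BETWEEN 24.5 AND 79.4

Corrected query:
SELECT id, kind, reading FROM sensors WHERE reading BETWEEN 24.5 AND 79.4

Result:
id | kind     | reading
---+----------+--------
2  | sound    | 56.3   
4  | co2      | 69.2   
5  | humidity | 79.2   
6  | sound    | 78.1   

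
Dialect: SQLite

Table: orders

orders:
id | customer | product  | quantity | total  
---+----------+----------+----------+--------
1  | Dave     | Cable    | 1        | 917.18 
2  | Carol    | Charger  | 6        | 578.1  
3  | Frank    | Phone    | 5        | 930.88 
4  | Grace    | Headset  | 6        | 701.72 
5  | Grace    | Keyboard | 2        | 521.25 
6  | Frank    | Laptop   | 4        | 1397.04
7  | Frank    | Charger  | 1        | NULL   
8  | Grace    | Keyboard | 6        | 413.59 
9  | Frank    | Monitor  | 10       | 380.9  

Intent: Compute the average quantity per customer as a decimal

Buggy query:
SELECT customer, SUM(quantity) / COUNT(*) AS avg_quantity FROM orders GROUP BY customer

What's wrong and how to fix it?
Bug: Both operands are integers, so '/' performs integer division and truncates

Fix: Multiply by 1.0 (or CAST to REAL) to force floating-point division

Corrected query:
SELECT customer, SUM(quantity) * 1.0 / COUNT(*) AS avg_quantity FROM orders GROUP BY customer

Result:
customer | avg_quantity
---------+-------------
Carol    | 6           
Dave     | 1           
Frank    | 5           
Grace    | 4.666667    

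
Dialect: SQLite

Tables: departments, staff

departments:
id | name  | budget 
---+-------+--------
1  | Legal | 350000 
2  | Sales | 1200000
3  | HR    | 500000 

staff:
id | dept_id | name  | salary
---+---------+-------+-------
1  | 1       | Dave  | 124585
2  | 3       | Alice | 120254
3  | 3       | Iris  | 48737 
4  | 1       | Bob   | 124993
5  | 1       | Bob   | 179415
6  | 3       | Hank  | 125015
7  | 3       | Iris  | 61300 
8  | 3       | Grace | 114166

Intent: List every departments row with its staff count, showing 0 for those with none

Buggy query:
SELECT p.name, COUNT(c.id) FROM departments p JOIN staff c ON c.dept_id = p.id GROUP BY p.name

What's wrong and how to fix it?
Bug: An inner join excludes parents with zero children

Fix: Use LEFT JOIN so parents without children still appear (COUNT(c.id) gives 0)

Corrected query:
SELECT p.name, COUNT(c.id) FROM departments p LEFT JOIN staff c ON c.dept_id = p.id GROUP BY p.name

Result:
name  | COUNT(c.id)
------+------------
HR    | 5          
Legal | 3          
Sales | 0          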